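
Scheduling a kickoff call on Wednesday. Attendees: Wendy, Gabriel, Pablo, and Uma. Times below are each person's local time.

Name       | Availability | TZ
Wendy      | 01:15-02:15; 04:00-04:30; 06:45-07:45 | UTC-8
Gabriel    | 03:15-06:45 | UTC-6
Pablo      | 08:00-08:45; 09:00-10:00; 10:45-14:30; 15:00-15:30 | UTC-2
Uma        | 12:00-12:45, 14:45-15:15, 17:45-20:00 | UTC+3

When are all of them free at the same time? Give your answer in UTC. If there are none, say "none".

Wendy in UTC: 09:15-10:15, 12:00-12:30, 14:45-15:45 (add 8h to convert from UTC-8).
Gabriel in UTC: 09:15-12:45 (add 6h to convert from UTC-6).
Pablo in UTC: 10:00-10:45, 11:00-12:00, 12:45-16:30, 17:00-17:30 (add 2h to convert from UTC-2).
Uma in UTC: 09:00-09:45, 11:45-12:15, 14:45-17:00 (subtract 3h to convert from UTC+3).
Wendy ∩ Gabriel: 09:15-10:15, 12:00-12:30.
Wendy ∩ Gabriel ∩ Pablo: 10:00-10:15.
Wendy ∩ Gabriel ∩ Pablo ∩ Uma: ∅.
There is no time when everyone is free.

none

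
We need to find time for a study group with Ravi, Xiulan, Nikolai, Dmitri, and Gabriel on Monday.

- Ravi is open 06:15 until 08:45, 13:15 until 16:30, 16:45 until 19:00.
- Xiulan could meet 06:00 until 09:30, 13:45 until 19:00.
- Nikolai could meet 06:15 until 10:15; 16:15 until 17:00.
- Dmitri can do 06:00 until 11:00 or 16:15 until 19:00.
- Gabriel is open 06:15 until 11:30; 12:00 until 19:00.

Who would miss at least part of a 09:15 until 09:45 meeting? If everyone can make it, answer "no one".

Ravi: not fully free for 09:15-09:45. Xiulan: not fully free for 09:15-09:45. Nikolai: free for 09:15-09:45. Dmitri: free for 09:15-09:45. Gabriel: free for 09:15-09:45.

Ravi, Xiulan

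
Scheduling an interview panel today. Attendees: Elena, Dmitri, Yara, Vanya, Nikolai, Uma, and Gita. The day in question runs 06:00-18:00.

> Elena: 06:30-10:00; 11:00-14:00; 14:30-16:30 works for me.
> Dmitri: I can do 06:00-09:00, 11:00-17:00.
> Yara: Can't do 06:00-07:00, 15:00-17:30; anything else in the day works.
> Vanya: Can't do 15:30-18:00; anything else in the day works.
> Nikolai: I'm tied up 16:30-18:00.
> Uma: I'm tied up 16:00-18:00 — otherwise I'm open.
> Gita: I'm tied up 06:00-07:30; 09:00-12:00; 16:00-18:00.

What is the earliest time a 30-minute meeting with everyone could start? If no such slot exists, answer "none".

Elena free: 06:30-10:00, 11:00-14:00, 14:30-16:30.
Dmitri free: 06:00-09:00, 11:00-17:00.
Yara free: 07:00-15:00, 17:30-18:00 (invert busy blocks within the working day).
Vanya free: 06:00-15:30 (invert busy blocks within the working day).
Nikolai free: 06:00-16:30 (invert busy blocks within the working day).
Uma free: 06:00-16:00 (invert busy blocks within the working day).
Gita free: 07:30-09:00, 12:00-16:00 (invert busy blocks within the working day).
Elena ∩ Dmitri: 06:30-09:00, 11:00-14:00, 14:30-16:30.
Elena ∩ Dmitri ∩ Yara: 07:00-09:00, 11:00-14:00, 14:30-15:00.
Elena ∩ Dmitri ∩ Yara ∩ Vanya: 07:00-09:00, 11:00-14:00, 14:30-15:00.
Elena ∩ Dmitri ∩ Yara ∩ Vanya ∩ Nikolai: 07:00-09:00, 11:00-14:00, 14:30-15:00.
Elena ∩ Dmitri ∩ Yara ∩ Vanya ∩ Nikolai ∩ Uma: 07:00-09:00, 11:00-14:00, 14:30-15:00.
Elena ∩ Dmitri ∩ Yara ∩ Vanya ∩ Nikolai ∩ Uma ∩ Gita: 07:30-09:00, 12:00-14:00, 14:30-15:00.
The first common window of at least 30 minutes is 07:30-09:00, so the earliest start is 07:30.

07:30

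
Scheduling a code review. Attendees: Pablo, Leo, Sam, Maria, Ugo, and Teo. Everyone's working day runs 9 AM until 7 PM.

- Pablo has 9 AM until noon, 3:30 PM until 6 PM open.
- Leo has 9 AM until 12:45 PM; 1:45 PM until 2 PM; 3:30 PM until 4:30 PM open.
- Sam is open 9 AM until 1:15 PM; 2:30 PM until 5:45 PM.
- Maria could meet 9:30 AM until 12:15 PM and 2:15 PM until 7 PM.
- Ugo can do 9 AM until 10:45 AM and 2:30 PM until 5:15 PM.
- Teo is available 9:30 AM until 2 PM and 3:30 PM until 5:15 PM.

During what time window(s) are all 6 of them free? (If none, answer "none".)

Pablo ∩ Leo: 09:00-12:00, 15:30-16:30.
Pablo ∩ Leo ∩ Sam: 09:00-12:00, 15:30-16:30.
Pablo ∩ Leo ∩ Sam ∩ Maria: 09:30-12:00, 15:30-16:30.
Pablo ∩ Leo ∩ Sam ∩ Maria ∩ Ugo: 09:30-10:45, 15:30-16:30.
Pablo ∩ Leo ∩ Sam ∩ Maria ∩ Ugo ∩ Teo: 09:30-10:45, 15:30-16:30.
Those are the intersection windows.

09:30-10:45, 15:30-16:30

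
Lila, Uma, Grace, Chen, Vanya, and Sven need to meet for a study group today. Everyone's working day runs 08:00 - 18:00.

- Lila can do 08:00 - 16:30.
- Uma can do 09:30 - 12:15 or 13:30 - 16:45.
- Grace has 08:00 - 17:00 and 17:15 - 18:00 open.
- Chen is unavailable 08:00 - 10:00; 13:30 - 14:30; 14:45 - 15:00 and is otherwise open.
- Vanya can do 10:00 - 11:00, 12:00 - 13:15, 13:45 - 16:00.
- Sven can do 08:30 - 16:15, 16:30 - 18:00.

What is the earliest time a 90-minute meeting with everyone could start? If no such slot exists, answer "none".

Lila free: 08:00-16:30.
Uma free: 09:30-12:15, 13:30-16:45.
Grace free: 08:00-17:00, 17:15-18:00.
Chen free: 10:00-13:30, 14:30-14:45, 15:00-18:00 (invert busy blocks within the working day).
Vanya free: 10:00-11:00, 12:00-13:15, 13:45-16:00.
Sven free: 08:30-16:15, 16:30-18:00.
Lila ∩ Uma: 09:30-12:15, 13:30-16:30.
Lila ∩ Uma ∩ Grace: 09:30-12:15, 13:30-16:30.
Lila ∩ Uma ∩ Grace ∩ Chen: 10:00-12:15, 14:30-14:45, 15:00-16:30.
Lila ∩ Uma ∩ Grace ∩ Chen ∩ Vanya: 10:00-11:00, 12:00-12:15, 14:30-14:45, 15:00-16:00.
Lila ∩ Uma ∩ Grace ∩ Chen ∩ Vanya ∩ Sven: 10:00-11:00, 12:00-12:15, 14:30-14:45, 15:00-16:00.
So the common availability across everyone is 10:00-11:00, 12:00-12:15, 14:30-14:45, 15:00-16:00.
No common window is at least 90 minutes long.

none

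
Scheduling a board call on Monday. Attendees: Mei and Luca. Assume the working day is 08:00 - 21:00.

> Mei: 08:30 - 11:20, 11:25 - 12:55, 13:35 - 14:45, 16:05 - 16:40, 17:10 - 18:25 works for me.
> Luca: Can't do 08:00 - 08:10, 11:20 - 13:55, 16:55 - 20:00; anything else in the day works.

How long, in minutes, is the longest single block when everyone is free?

170

Mei free: 08:30-11:20, 11:25-12:55, 13:35-14:45, 16:05-16:40, 17:10-18:25.
Luca free: 08:10-11:20, 13:55-16:55, 20:00-21:00 (invert busy blocks within the working day).
Mei ∩ Luca: 08:30-11:20, 13:55-14:45, 16:05-16:40.
The longest is 08:30-11:20 at 170 minutes.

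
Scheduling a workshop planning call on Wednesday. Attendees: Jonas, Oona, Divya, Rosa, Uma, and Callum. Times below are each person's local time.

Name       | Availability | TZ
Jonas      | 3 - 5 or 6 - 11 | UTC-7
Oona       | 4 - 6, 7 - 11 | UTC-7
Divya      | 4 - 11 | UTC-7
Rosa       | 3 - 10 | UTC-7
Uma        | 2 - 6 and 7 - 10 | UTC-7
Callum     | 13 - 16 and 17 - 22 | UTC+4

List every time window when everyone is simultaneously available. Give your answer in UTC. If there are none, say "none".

11:00-12:00, 14:00-17:00

Jonas in UTC: 10:00-12:00, 13:00-18:00 (add 7h to convert from UTC-7).
Oona in UTC: 11:00-13:00, 14:00-18:00 (add 7h to convert from UTC-7).
Divya in UTC: 11:00-18:00 (add 7h to convert from UTC-7).
Rosa in UTC: 10:00-17:00 (add 7h to convert from UTC-7).
Uma in UTC: 09:00-13:00, 14:00-17:00 (add 7h to convert from UTC-7).
Callum in UTC: 09:00-12:00, 13:00-18:00 (subtract 4h to convert from UTC+4).
Jonas ∩ Oona: 11:00-12:00, 14:00-18:00.
Jonas ∩ Oona ∩ Divya: 11:00-12:00, 14:00-18:00.
Jonas ∩ Oona ∩ Divya ∩ Rosa: 11:00-12:00, 14:00-17:00.
Jonas ∩ Oona ∩ Divya ∩ Rosa ∩ Uma: 11:00-12:00, 14:00-17:00.
Jonas ∩ Oona ∩ Divya ∩ Rosa ∩ Uma ∩ Callum: 11:00-12:00, 14:00-17:00.
So the common availability across everyone is 11:00-12:00, 14:00-17:00.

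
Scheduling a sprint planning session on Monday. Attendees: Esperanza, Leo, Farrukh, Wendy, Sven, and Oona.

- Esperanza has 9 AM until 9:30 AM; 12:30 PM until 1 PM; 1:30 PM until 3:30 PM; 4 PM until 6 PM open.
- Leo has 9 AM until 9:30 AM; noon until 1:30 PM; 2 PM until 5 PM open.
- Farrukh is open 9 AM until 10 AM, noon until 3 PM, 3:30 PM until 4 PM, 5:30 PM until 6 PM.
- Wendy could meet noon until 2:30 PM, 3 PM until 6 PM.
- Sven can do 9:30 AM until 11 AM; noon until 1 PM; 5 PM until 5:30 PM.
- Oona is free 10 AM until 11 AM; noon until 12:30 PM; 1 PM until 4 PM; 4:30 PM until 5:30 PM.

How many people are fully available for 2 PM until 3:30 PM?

3

Esperanza, Leo, and Oona can make the full 14:00-15:30 slot — that's 3.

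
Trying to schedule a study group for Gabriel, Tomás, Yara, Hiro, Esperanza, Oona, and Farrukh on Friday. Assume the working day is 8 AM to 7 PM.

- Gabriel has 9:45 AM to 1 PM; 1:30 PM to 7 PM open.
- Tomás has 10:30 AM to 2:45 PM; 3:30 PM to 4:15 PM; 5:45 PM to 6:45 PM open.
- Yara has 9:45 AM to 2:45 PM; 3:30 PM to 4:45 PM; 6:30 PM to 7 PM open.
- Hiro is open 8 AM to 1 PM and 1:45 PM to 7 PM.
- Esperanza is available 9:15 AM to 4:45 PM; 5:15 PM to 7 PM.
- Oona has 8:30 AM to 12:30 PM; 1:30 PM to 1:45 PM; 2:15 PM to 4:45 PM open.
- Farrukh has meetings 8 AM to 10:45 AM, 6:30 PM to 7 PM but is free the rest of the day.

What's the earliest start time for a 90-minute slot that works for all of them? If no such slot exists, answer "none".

10:45

Gabriel free: 09:45-13:00, 13:30-19:00.
Tomás free: 10:30-14:45, 15:30-16:15, 17:45-18:45.
Yara free: 09:45-14:45, 15:30-16:45, 18:30-19:00.
Hiro free: 08:00-13:00, 13:45-19:00.
Esperanza free: 09:15-16:45, 17:15-19:00.
Oona free: 08:30-12:30, 13:30-13:45, 14:15-16:45.
Farrukh free: 10:45-18:30 (invert busy blocks within the working day).
Gabriel ∩ Tomás: 10:30-13:00, 13:30-14:45, 15:30-16:15, 17:45-18:45.
Gabriel ∩ Tomás ∩ Yara: 10:30-13:00, 13:30-14:45, 15:30-16:15, 18:30-18:45.
Gabriel ∩ Tomás ∩ Yara ∩ Hiro: 10:30-13:00, 13:45-14:45, 15:30-16:15, 18:30-18:45.
Gabriel ∩ Tomás ∩ Yara ∩ Hiro ∩ Esperanza: 10:30-13:00, 13:45-14:45, 15:30-16:15, 18:30-18:45.
Gabriel ∩ Tomás ∩ Yara ∩ Hiro ∩ Esperanza ∩ Oona: 10:30-12:30, 14:15-14:45, 15:30-16:15.
Gabriel ∩ Tomás ∩ Yara ∩ Hiro ∩ Esperanza ∩ Oona ∩ Farrukh: 10:45-12:30, 14:15-14:45, 15:30-16:15.
The first common window of at least 90 minutes is 10:45-12:30, so the earliest start is 10:45.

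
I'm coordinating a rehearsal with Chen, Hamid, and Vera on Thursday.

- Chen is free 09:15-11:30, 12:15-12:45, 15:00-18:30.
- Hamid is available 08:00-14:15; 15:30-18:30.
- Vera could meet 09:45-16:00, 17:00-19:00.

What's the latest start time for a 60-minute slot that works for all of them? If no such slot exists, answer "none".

Chen ∩ Hamid: 09:15-11:30, 12:15-12:45, 15:30-18:30.
Chen ∩ Hamid ∩ Vera: 09:45-11:30, 12:15-12:45, 15:30-16:00, 17:00-18:30.
The last common window of at least 60 minutes is 17:00-18:30; a 60-minute meeting can start as late as 17:30 and still end by 18:30.

17:30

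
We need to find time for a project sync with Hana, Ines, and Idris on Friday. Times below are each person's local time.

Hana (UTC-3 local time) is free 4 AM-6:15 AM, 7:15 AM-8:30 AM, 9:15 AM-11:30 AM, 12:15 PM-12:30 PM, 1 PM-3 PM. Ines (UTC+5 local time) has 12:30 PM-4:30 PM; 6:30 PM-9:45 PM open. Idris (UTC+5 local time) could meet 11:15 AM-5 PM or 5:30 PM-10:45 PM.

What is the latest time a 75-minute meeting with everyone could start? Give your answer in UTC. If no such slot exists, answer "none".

10:15

Hana in UTC: 07:00-09:15, 10:15-11:30, 12:15-14:30, 15:15-15:30, 16:00-18:00 (add 3h to convert from UTC-3).
Ines in UTC: 07:30-11:30, 13:30-16:45 (subtract 5h to convert from UTC+5).
Idris in UTC: 06:15-12:00, 12:30-17:45 (subtract 5h to convert from UTC+5).
Hana ∩ Ines: 07:30-09:15, 10:15-11:30, 13:30-14:30, 15:15-15:30, 16:00-16:45.
Hana ∩ Ines ∩ Idris: 07:30-09:15, 10:15-11:30, 13:30-14:30, 15:15-15:30, 16:00-16:45.
The last common window of at least 75 minutes is 10:15-11:30; a 75-minute meeting can start as late as 10:15 and still end by 11:30.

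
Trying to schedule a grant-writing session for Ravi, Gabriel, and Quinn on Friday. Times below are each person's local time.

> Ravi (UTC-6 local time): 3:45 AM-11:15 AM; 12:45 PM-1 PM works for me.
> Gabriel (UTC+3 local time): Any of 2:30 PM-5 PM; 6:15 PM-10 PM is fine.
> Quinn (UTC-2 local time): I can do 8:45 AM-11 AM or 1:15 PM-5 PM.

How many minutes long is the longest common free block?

Ravi in UTC: 09:45-17:15, 18:45-19:00 (add 6h to convert from UTC-6).
Gabriel in UTC: 11:30-14:00, 15:15-19:00 (subtract 3h to convert from UTC+3).
Quinn in UTC: 10:45-13:00, 15:15-19:00 (add 2h to convert from UTC-2).
Ravi ∩ Gabriel: 11:30-14:00, 15:15-17:15, 18:45-19:00.
Ravi ∩ Gabriel ∩ Quinn: 11:30-13:00, 15:15-17:15, 18:45-19:00.
The longest is 15:15-17:15 at 120 minutes.

120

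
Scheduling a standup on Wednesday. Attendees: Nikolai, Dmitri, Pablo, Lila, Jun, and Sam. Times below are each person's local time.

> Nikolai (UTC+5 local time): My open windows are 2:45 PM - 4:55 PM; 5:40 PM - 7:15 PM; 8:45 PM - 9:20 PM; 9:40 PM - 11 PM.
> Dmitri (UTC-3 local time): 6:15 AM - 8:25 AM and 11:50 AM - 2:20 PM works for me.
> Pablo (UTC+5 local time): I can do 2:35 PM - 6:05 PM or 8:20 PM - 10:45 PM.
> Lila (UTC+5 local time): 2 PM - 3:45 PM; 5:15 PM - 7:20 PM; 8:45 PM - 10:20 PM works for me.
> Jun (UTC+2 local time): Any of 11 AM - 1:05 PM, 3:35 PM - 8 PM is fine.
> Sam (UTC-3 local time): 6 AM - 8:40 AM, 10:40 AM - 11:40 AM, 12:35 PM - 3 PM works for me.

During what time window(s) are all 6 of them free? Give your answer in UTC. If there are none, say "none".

Nikolai in UTC: 09:45-11:55, 12:40-14:15, 15:45-16:20, 16:40-18:00 (subtract 5h to convert from UTC+5).
Dmitri in UTC: 09:15-11:25, 14:50-17:20 (add 3h to convert from UTC-3).
Pablo in UTC: 09:35-13:05, 15:20-17:45 (subtract 5h to convert from UTC+5).
Lila in UTC: 09:00-10:45, 12:15-14:20, 15:45-17:20 (subtract 5h to convert from UTC+5).
Jun in UTC: 09:00-11:05, 13:35-18:00 (subtract 2h to convert from UTC+2).
Sam in UTC: 09:00-11:40, 13:40-14:40, 15:35-18:00 (add 3h to convert from UTC-3).
Nikolai ∩ Dmitri: 09:45-11:25, 15:45-16:20, 16:40-17:20.
Nikolai ∩ Dmitri ∩ Pablo: 09:45-11:25, 15:45-16:20, 16:40-17:20.
Nikolai ∩ Dmitri ∩ Pablo ∩ Lila: 09:45-10:45, 15:45-16:20, 16:40-17:20.
Nikolai ∩ Dmitri ∩ Pablo ∩ Lila ∩ Jun: 09:45-10:45, 15:45-16:20, 16:40-17:20.
Nikolai ∩ Dmitri ∩ Pablo ∩ Lila ∩ Jun ∩ Sam: 09:45-10:45, 15:45-16:20, 16:40-17:20.
So the common availability across everyone is 09:45-10:45, 15:45-16:20, 16:40-17:20.

09:45-10:45, 15:45-16:20, 16:40-17:20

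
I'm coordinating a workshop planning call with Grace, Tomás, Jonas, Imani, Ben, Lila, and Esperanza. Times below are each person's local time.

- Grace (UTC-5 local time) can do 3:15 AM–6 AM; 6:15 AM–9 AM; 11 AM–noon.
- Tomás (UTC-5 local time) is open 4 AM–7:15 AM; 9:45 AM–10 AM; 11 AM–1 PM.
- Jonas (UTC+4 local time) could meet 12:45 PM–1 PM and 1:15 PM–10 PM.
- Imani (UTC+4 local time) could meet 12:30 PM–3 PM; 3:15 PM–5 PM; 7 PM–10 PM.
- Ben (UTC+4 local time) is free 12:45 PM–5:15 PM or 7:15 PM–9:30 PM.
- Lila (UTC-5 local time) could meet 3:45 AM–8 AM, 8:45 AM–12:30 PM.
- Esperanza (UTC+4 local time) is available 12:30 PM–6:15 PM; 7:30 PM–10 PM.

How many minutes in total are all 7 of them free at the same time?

Grace in UTC: 08:15-11:00, 11:15-14:00, 16:00-17:00 (add 5h to convert from UTC-5).
Tomás in UTC: 09:00-12:15, 14:45-15:00, 16:00-18:00 (add 5h to convert from UTC-5).
Jonas in UTC: 08:45-09:00, 09:15-18:00 (subtract 4h to convert from UTC+4).
Imani in UTC: 08:30-11:00, 11:15-13:00, 15:00-18:00 (subtract 4h to convert from UTC+4).
Ben in UTC: 08:45-13:15, 15:15-17:30 (subtract 4h to convert from UTC+4).
Lila in UTC: 08:45-13:00, 13:45-17:30 (add 5h to convert from UTC-5).
Esperanza in UTC: 08:30-14:15, 15:30-18:00 (subtract 4h to convert from UTC+4).
Grace ∩ Tomás: 09:00-11:00, 11:15-12:15, 16:00-17:00.
Grace ∩ Tomás ∩ Jonas: 09:15-11:00, 11:15-12:15, 16:00-17:00.
Grace ∩ Tomás ∩ Jonas ∩ Imani: 09:15-11:00, 11:15-12:15, 16:00-17:00.
Grace ∩ Tomás ∩ Jonas ∩ Imani ∩ Ben: 09:15-11:00, 11:15-12:15, 16:00-17:00.
Grace ∩ Tomás ∩ Jonas ∩ Imani ∩ Ben ∩ Lila: 09:15-11:00, 11:15-12:15, 16:00-17:00.
Grace ∩ Tomás ∩ Jonas ∩ Imani ∩ Ben ∩ Lila ∩ Esperanza: 09:15-11:00, 11:15-12:15, 16:00-17:00.
Summing the common windows: 105 + 60 + 60 = 225 minutes.

225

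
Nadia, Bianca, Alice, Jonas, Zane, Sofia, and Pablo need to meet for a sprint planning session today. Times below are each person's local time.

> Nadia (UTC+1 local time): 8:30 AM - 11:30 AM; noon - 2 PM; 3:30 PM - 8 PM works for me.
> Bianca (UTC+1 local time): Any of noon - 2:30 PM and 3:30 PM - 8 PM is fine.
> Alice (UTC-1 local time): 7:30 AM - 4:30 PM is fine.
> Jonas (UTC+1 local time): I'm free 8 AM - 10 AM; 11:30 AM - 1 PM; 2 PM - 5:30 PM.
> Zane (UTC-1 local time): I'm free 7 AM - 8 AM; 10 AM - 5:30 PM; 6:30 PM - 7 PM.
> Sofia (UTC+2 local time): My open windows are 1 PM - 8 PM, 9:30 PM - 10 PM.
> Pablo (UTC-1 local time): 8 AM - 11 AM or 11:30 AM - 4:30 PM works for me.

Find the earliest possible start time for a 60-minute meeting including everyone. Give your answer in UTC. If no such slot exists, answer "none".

11:00

Nadia in UTC: 07:30-10:30, 11:00-13:00, 14:30-19:00 (subtract 1h to convert from UTC+1).
Bianca in UTC: 11:00-13:30, 14:30-19:00 (subtract 1h to convert from UTC+1).
Alice in UTC: 08:30-17:30 (add 1h to convert from UTC-1).
Jonas in UTC: 07:00-09:00, 10:30-12:00, 13:00-16:30 (subtract 1h to convert from UTC+1).
Zane in UTC: 08:00-09:00, 11:00-18:30, 19:30-20:00 (add 1h to convert from UTC-1).
Sofia in UTC: 11:00-18:00, 19:30-20:00 (subtract 2h to convert from UTC+2).
Pablo in UTC: 09:00-12:00, 12:30-17:30 (add 1h to convert from UTC-1).
Nadia ∩ Bianca: 11:00-13:00, 14:30-19:00.
Nadia ∩ Bianca ∩ Alice: 11:00-13:00, 14:30-17:30.
Nadia ∩ Bianca ∩ Alice ∩ Jonas: 11:00-12:00, 14:30-16:30.
Nadia ∩ Bianca ∩ Alice ∩ Jonas ∩ Zane: 11:00-12:00, 14:30-16:30.
Nadia ∩ Bianca ∩ Alice ∩ Jonas ∩ Zane ∩ Sofia: 11:00-12:00, 14:30-16:30.
Nadia ∩ Bianca ∩ Alice ∩ Jonas ∩ Zane ∩ Sofia ∩ Pablo: 11:00-12:00, 14:30-16:30.
The first common window of at least 60 minutes is 11:00-12:00, so the earliest start is 11:00.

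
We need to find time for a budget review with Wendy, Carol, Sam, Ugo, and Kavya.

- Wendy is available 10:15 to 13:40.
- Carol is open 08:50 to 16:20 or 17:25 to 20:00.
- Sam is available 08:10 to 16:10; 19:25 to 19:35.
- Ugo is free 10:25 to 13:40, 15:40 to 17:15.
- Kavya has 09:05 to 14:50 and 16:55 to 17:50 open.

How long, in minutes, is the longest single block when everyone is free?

195

Wendy ∩ Carol: 10:15-13:40.
Wendy ∩ Carol ∩ Sam: 10:15-13:40.
Wendy ∩ Carol ∩ Sam ∩ Ugo: 10:25-13:40.
Wendy ∩ Carol ∩ Sam ∩ Ugo ∩ Kavya: 10:25-13:40.
Those are the intersection windows.
The longest is 10:25-13:40 at 195 minutes.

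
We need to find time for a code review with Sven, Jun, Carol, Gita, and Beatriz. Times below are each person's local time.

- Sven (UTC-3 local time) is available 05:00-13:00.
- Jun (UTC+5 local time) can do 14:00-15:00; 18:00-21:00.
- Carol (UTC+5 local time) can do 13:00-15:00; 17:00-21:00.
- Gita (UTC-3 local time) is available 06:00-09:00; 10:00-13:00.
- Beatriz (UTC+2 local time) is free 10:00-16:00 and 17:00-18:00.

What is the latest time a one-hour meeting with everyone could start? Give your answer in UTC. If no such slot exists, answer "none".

Sven in UTC: 08:00-16:00 (add 3h to convert from UTC-3).
Jun in UTC: 09:00-10:00, 13:00-16:00 (subtract 5h to convert from UTC+5).
Carol in UTC: 08:00-10:00, 12:00-16:00 (subtract 5h to convert from UTC+5).
Gita in UTC: 09:00-12:00, 13:00-16:00 (add 3h to convert from UTC-3).
Beatriz in UTC: 08:00-14:00, 15:00-16:00 (subtract 2h to convert from UTC+2).
Sven ∩ Jun: 09:00-10:00, 13:00-16:00.
Sven ∩ Jun ∩ Carol: 09:00-10:00, 13:00-16:00.
Sven ∩ Jun ∩ Carol ∩ Gita: 09:00-10:00, 13:00-16:00.
Sven ∩ Jun ∩ Carol ∩ Gita ∩ Beatriz: 09:00-10:00, 13:00-14:00, 15:00-16:00.
Those are the intersection windows.
The last common window of at least 60 minutes is 15:00-16:00; a 60-minute meeting can start as late as 15:00 and still end by 16:00.

15:00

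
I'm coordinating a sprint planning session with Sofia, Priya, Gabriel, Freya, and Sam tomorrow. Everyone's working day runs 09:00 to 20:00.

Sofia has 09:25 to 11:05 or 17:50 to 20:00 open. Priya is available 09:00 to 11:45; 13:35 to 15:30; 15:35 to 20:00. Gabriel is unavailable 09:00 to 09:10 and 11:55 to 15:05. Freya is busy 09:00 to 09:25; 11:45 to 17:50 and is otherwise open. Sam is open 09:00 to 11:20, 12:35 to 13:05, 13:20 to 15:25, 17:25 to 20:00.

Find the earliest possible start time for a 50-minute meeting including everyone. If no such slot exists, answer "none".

Sofia free: 09:25-11:05, 17:50-20:00.
Priya free: 09:00-11:45, 13:35-15:30, 15:35-20:00.
Gabriel free: 09:10-11:55, 15:05-20:00 (invert busy blocks within the working day).
Freya free: 09:25-11:45, 17:50-20:00 (invert busy blocks within the working day).
Sam free: 09:00-11:20, 12:35-13:05, 13:20-15:25, 17:25-20:00.
Sofia ∩ Priya: 09:25-11:05, 17:50-20:00.
Sofia ∩ Priya ∩ Gabriel: 09:25-11:05, 17:50-20:00.
Sofia ∩ Priya ∩ Gabriel ∩ Freya: 09:25-11:05, 17:50-20:00.
Sofia ∩ Priya ∩ Gabriel ∩ Freya ∩ Sam: 09:25-11:05, 17:50-20:00.
So the common availability across everyone is 09:25-11:05, 17:50-20:00.
The first common window of at least 50 minutes is 09:25-11:05, so the earliest start is 09:25.

09:25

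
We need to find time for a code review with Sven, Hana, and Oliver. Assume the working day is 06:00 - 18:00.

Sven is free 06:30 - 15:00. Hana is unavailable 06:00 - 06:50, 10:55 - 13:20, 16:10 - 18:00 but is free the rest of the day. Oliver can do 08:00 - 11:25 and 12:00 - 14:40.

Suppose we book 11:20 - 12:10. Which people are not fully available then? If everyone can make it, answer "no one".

Hana, Oliver

Sven free: 06:30-15:00.
Hana free: 06:50-10:55, 13:20-16:10 (invert busy blocks within the working day).
Oliver free: 08:00-11:25, 12:00-14:40.
Sven: free for 11:20-12:10. Hana: not fully free for 11:20-12:10. Oliver: not fully free for 11:20-12:10.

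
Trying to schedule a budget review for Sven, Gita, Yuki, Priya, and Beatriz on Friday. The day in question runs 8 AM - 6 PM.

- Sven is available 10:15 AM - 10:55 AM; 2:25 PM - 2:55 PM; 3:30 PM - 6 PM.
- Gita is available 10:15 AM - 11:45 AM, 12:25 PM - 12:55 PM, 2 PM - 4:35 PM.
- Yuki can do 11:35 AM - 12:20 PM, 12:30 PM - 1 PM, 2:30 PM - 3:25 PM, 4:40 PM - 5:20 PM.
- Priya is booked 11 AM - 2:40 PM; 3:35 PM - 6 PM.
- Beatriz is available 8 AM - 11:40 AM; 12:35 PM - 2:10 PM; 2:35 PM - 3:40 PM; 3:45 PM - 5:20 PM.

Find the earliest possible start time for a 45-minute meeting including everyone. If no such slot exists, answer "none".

Sven free: 10:15-10:55, 14:25-14:55, 15:30-18:00.
Gita free: 10:15-11:45, 12:25-12:55, 14:00-16:35.
Yuki free: 11:35-12:20, 12:30-13:00, 14:30-15:25, 16:40-17:20.
Priya free: 08:00-11:00, 14:40-15:35 (invert busy blocks within the working day).
Beatriz free: 08:00-11:40, 12:35-14:10, 14:35-15:40, 15:45-17:20.
Sven ∩ Gita: 10:15-10:55, 14:25-14:55, 15:30-16:35.
Sven ∩ Gita ∩ Yuki: 14:30-14:55.
Sven ∩ Gita ∩ Yuki ∩ Priya: 14:40-14:55.
Sven ∩ Gita ∩ Yuki ∩ Priya ∩ Beatriz: 14:40-14:55.
No common window is at least 45 minutes long.

none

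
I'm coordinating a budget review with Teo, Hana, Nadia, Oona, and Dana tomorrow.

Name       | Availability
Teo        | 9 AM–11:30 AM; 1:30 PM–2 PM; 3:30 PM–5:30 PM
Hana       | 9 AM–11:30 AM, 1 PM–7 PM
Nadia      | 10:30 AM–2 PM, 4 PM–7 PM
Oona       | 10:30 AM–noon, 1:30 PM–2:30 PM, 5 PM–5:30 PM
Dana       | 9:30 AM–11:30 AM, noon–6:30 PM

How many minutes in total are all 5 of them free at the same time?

120

Teo ∩ Hana: 09:00-11:30, 13:30-14:00, 15:30-17:30.
Teo ∩ Hana ∩ Nadia: 10:30-11:30, 13:30-14:00, 16:00-17:30.
Teo ∩ Hana ∩ Nadia ∩ Oona: 10:30-11:30, 13:30-14:00, 17:00-17:30.
Teo ∩ Hana ∩ Nadia ∩ Oona ∩ Dana: 10:30-11:30, 13:30-14:00, 17:00-17:30.
Summing the common windows: 60 + 30 + 30 = 120 minutes.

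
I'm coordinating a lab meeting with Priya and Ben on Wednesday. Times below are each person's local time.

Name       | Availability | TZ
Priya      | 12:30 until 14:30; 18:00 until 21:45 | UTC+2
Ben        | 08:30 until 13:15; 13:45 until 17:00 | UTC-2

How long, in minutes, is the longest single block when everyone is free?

Priya in UTC: 10:30-12:30, 16:00-19:45 (subtract 2h to convert from UTC+2).
Ben in UTC: 10:30-15:15, 15:45-19:00 (add 2h to convert from UTC-2).
Priya ∩ Ben: 10:30-12:30, 16:00-19:00.
Those are the intersection windows.
The longest is 16:00-19:00 at 180 minutes.

180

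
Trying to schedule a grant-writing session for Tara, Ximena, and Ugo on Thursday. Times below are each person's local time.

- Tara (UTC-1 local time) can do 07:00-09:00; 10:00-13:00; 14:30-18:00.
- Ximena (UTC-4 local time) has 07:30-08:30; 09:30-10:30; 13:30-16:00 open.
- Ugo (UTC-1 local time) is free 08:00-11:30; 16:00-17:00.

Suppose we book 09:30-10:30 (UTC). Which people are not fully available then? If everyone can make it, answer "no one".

Tara, Ximena

Tara in UTC: 08:00-10:00, 11:00-14:00, 15:30-19:00 (add 1h to convert from UTC-1).
Ximena in UTC: 11:30-12:30, 13:30-14:30, 17:30-20:00 (add 4h to convert from UTC-4).
Ugo in UTC: 09:00-12:30, 17:00-18:00 (add 1h to convert from UTC-1).
Tara: not fully free for 09:30-10:30. Ximena: not fully free for 09:30-10:30. Ugo: free for 09:30-10:30.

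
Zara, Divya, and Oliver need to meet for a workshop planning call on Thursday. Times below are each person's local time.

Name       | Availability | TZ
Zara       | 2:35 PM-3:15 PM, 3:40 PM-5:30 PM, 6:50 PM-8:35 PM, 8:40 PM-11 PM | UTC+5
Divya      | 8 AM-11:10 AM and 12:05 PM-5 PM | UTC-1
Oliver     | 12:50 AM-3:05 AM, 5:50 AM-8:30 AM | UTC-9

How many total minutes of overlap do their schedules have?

Zara in UTC: 09:35-10:15, 10:40-12:30, 13:50-15:35, 15:40-18:00 (subtract 5h to convert from UTC+5).
Divya in UTC: 09:00-12:10, 13:05-18:00 (add 1h to convert from UTC-1).
Oliver in UTC: 09:50-12:05, 14:50-17:30 (add 9h to convert from UTC-9).
Zara ∩ Divya: 09:35-10:15, 10:40-12:10, 13:50-15:35, 15:40-18:00.
Zara ∩ Divya ∩ Oliver: 09:50-10:15, 10:40-12:05, 14:50-15:35, 15:40-17:30.
Summing the common windows: 25 + 85 + 45 + 110 = 265 minutes.

265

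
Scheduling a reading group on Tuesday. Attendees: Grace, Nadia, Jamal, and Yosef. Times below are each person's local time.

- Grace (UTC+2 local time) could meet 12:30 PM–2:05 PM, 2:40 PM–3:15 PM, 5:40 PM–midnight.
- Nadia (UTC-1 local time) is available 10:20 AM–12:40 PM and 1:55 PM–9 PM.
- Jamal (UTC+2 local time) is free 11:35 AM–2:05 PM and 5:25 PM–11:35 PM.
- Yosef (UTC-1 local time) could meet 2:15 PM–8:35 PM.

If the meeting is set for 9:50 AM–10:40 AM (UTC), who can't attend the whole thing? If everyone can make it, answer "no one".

Grace, Nadia, Yosef

Grace in UTC: 10:30-12:05, 12:40-13:15, 15:40-22:00 (subtract 2h to convert from UTC+2).
Nadia in UTC: 11:20-13:40, 14:55-22:00 (add 1h to convert from UTC-1).
Jamal in UTC: 09:35-12:05, 15:25-21:35 (subtract 2h to convert from UTC+2).
Yosef in UTC: 15:15-21:35 (add 1h to convert from UTC-1).
Grace: not fully free for 09:50-10:40. Nadia: not fully free for 09:50-10:40. Jamal: free for 09:50-10:40. Yosef: not fully free for 09:50-10:40.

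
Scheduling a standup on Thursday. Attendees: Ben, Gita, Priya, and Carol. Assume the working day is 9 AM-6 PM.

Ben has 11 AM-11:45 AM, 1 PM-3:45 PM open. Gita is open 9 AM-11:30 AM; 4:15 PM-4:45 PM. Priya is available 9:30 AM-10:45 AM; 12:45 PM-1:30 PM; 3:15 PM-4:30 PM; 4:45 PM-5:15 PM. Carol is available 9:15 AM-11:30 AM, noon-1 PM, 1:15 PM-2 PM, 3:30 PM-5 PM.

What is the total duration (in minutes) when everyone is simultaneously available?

Ben ∩ Gita: 11:00-11:30.
Ben ∩ Gita ∩ Priya: ∅.
Ben ∩ Gita ∩ Priya ∩ Carol: ∅.
There is no time when everyone is free.
There is no common window, so the total is 0 minutes.

0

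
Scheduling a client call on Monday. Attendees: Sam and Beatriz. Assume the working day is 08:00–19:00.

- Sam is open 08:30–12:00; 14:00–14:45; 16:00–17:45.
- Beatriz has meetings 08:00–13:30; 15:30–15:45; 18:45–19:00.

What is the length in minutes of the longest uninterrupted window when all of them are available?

Sam free: 08:30-12:00, 14:00-14:45, 16:00-17:45.
Beatriz free: 13:30-15:30, 15:45-18:45 (invert busy blocks within the working day).
Sam ∩ Beatriz: 14:00-14:45, 16:00-17:45.
So the common availability across everyone is 14:00-14:45, 16:00-17:45.
The longest is 16:00-17:45 at 105 minutes.

105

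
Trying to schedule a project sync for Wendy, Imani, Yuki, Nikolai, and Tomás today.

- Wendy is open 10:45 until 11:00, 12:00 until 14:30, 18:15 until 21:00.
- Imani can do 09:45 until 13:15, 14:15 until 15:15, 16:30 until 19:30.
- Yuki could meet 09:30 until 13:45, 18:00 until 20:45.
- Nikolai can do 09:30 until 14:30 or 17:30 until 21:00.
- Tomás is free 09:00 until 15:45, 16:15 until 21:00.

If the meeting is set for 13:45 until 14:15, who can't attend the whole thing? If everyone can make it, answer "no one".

Imani, Yuki

Wendy: free for 13:45-14:15. Imani: not fully free for 13:45-14:15. Yuki: not fully free for 13:45-14:15. Nikolai: free for 13:45-14:15. Tomás: free for 13:45-14:15.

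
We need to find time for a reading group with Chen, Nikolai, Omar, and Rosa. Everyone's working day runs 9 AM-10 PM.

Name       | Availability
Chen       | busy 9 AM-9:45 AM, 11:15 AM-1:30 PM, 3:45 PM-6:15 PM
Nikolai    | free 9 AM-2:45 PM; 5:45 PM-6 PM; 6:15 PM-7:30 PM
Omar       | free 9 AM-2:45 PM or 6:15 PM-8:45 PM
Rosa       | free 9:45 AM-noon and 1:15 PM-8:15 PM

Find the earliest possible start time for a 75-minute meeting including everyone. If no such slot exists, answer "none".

09:45

Chen free: 09:45-11:15, 13:30-15:45, 18:15-22:00 (invert busy blocks within the working day).
Nikolai free: 09:00-14:45, 17:45-18:00, 18:15-19:30.
Omar free: 09:00-14:45, 18:15-20:45.
Rosa free: 09:45-12:00, 13:15-20:15.
Chen ∩ Nikolai: 09:45-11:15, 13:30-14:45, 18:15-19:30.
Chen ∩ Nikolai ∩ Omar: 09:45-11:15, 13:30-14:45, 18:15-19:30.
Chen ∩ Nikolai ∩ Omar ∩ Rosa: 09:45-11:15, 13:30-14:45, 18:15-19:30.
So the common availability across everyone is 09:45-11:15, 13:30-14:45, 18:15-19:30.
The first common window of at least 75 minutes is 09:45-11:15, so the earliest start is 09:45.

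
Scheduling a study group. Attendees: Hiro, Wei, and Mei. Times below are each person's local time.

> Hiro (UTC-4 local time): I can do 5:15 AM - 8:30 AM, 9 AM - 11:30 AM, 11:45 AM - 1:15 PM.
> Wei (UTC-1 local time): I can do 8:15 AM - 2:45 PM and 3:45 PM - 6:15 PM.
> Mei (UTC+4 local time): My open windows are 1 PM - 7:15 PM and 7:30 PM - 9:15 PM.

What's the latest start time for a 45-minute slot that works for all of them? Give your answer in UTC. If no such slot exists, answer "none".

Hiro in UTC: 09:15-12:30, 13:00-15:30, 15:45-17:15 (add 4h to convert from UTC-4).
Wei in UTC: 09:15-15:45, 16:45-19:15 (add 1h to convert from UTC-1).
Mei in UTC: 09:00-15:15, 15:30-17:15 (subtract 4h to convert from UTC+4).
Hiro ∩ Wei: 09:15-12:30, 13:00-15:30, 16:45-17:15.
Hiro ∩ Wei ∩ Mei: 09:15-12:30, 13:00-15:15, 16:45-17:15.
The last common window of at least 45 minutes is 13:00-15:15; a 45-minute meeting can start as late as 14:30 and still end by 15:15.

14:30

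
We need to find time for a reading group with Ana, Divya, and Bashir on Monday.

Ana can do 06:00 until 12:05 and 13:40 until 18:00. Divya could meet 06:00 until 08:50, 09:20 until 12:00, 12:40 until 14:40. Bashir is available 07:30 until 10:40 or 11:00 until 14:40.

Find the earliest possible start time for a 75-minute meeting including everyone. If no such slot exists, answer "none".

07:30

Ana ∩ Divya: 06:00-08:50, 09:20-12:00, 13:40-14:40.
Ana ∩ Divya ∩ Bashir: 07:30-08:50, 09:20-10:40, 11:00-12:00, 13:40-14:40.
The first common window of at least 75 minutes is 07:30-08:50, so the earliest start is 07:30.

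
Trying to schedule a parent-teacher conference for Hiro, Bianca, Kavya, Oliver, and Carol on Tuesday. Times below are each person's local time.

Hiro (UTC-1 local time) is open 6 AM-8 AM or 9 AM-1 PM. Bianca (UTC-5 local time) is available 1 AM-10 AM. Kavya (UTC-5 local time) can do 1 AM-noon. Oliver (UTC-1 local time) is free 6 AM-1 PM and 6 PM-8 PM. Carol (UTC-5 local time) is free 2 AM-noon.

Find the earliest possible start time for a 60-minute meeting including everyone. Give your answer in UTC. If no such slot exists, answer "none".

07:00

Hiro in UTC: 07:00-09:00, 10:00-14:00 (add 1h to convert from UTC-1).
Bianca in UTC: 06:00-15:00 (add 5h to convert from UTC-5).
Kavya in UTC: 06:00-17:00 (add 5h to convert from UTC-5).
Oliver in UTC: 07:00-14:00, 19:00-21:00 (add 1h to convert from UTC-1).
Carol in UTC: 07:00-17:00 (add 5h to convert from UTC-5).
Hiro ∩ Bianca: 07:00-09:00, 10:00-14:00.
Hiro ∩ Bianca ∩ Kavya: 07:00-09:00, 10:00-14:00.
Hiro ∩ Bianca ∩ Kavya ∩ Oliver: 07:00-09:00, 10:00-14:00.
Hiro ∩ Bianca ∩ Kavya ∩ Oliver ∩ Carol: 07:00-09:00, 10:00-14:00.
So the common availability across everyone is 07:00-09:00, 10:00-14:00.
The first common window of at least 60 minutes is 07:00-09:00, so the earliest start is 07:00.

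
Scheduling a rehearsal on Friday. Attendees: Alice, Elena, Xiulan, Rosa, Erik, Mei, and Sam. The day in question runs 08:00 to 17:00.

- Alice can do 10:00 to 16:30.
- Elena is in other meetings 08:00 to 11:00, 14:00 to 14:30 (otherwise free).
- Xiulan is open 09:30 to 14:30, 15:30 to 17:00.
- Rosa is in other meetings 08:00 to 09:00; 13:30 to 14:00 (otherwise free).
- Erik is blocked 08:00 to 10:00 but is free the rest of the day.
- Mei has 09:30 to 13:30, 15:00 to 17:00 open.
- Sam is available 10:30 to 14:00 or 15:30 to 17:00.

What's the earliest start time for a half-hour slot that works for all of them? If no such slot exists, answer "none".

11:00

Alice free: 10:00-16:30.
Elena free: 11:00-14:00, 14:30-17:00 (invert busy blocks within the working day).
Xiulan free: 09:30-14:30, 15:30-17:00.
Rosa free: 09:00-13:30, 14:00-17:00 (invert busy blocks within the working day).
Erik free: 10:00-17:00 (invert busy blocks within the working day).
Mei free: 09:30-13:30, 15:00-17:00.
Sam free: 10:30-14:00, 15:30-17:00.
Alice ∩ Elena: 11:00-14:00, 14:30-16:30.
Alice ∩ Elena ∩ Xiulan: 11:00-14:00, 15:30-16:30.
Alice ∩ Elena ∩ Xiulan ∩ Rosa: 11:00-13:30, 15:30-16:30.
Alice ∩ Elena ∩ Xiulan ∩ Rosa ∩ Erik: 11:00-13:30, 15:30-16:30.
Alice ∩ Elena ∩ Xiulan ∩ Rosa ∩ Erik ∩ Mei: 11:00-13:30, 15:30-16:30.
Alice ∩ Elena ∩ Xiulan ∩ Rosa ∩ Erik ∩ Mei ∩ Sam: 11:00-13:30, 15:30-16:30.
The first common window of at least 30 minutes is 11:00-13:30, so the earliest start is 11:00.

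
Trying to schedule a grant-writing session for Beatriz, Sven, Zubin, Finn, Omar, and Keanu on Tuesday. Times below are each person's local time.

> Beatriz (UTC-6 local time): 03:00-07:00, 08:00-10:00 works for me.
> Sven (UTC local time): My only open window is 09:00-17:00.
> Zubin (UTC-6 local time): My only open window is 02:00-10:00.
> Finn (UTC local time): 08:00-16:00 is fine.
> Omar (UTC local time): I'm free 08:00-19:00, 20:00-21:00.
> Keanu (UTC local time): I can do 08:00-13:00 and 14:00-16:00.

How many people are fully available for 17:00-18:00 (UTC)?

Beatriz in UTC: 09:00-13:00, 14:00-16:00 (add 6h to convert from UTC-6).
Sven in UTC: 09:00-17:00.
Zubin in UTC: 08:00-16:00 (add 6h to convert from UTC-6).
Finn in UTC: 08:00-16:00.
Omar in UTC: 08:00-19:00, 20:00-21:00.
Keanu in UTC: 08:00-13:00, 14:00-16:00.
Omar can make the full 17:00-18:00 slot — that's 1.

1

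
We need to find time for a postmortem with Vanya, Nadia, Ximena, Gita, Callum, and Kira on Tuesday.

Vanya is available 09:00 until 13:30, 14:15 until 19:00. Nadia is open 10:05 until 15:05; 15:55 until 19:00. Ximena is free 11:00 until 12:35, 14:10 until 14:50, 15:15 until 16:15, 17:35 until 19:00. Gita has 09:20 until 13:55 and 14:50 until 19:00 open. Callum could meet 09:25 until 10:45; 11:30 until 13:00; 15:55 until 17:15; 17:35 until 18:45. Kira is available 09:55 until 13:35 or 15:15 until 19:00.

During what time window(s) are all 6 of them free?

Vanya ∩ Nadia: 10:05-13:30, 14:15-15:05, 15:55-19:00.
Vanya ∩ Nadia ∩ Ximena: 11:00-12:35, 14:15-14:50, 15:55-16:15, 17:35-19:00.
Vanya ∩ Nadia ∩ Ximena ∩ Gita: 11:00-12:35, 15:55-16:15, 17:35-19:00.
Vanya ∩ Nadia ∩ Ximena ∩ Gita ∩ Callum: 11:30-12:35, 15:55-16:15, 17:35-18:45.
Vanya ∩ Nadia ∩ Ximena ∩ Gita ∩ Callum ∩ Kira: 11:30-12:35, 15:55-16:15, 17:35-18:45.

11:30-12:35, 15:55-16:15, 17:35-18:45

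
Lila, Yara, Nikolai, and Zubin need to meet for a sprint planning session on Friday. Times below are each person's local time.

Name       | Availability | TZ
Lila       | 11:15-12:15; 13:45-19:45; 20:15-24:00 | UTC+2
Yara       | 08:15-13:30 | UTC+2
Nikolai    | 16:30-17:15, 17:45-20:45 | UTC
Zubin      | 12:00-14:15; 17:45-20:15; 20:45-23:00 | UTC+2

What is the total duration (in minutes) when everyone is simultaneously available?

0

Lila in UTC: 09:15-10:15, 11:45-17:45, 18:15-22:00 (subtract 2h to convert from UTC+2).
Yara in UTC: 06:15-11:30 (subtract 2h to convert from UTC+2).
Nikolai in UTC: 16:30-17:15, 17:45-20:45.
Zubin in UTC: 10:00-12:15, 15:45-18:15, 18:45-21:00 (subtract 2h to convert from UTC+2).
Lila ∩ Yara: 09:15-10:15.
Lila ∩ Yara ∩ Nikolai: ∅.
Lila ∩ Yara ∩ Nikolai ∩ Zubin: ∅.
There is no time when everyone is free.
There is no common window, so the total is 0 minutes.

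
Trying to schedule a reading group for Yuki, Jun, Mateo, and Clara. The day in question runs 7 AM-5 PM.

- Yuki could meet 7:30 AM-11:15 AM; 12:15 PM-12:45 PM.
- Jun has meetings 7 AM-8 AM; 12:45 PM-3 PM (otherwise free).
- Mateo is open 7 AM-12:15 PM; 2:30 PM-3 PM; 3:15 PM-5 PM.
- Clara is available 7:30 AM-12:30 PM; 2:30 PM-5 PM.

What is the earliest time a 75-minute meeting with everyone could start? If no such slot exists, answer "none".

Yuki free: 07:30-11:15, 12:15-12:45.
Jun free: 08:00-12:45, 15:00-17:00 (invert busy blocks within the working day).
Mateo free: 07:00-12:15, 14:30-15:00, 15:15-17:00.
Clara free: 07:30-12:30, 14:30-17:00.
Yuki ∩ Jun: 08:00-11:15, 12:15-12:45.
Yuki ∩ Jun ∩ Mateo: 08:00-11:15.
Yuki ∩ Jun ∩ Mateo ∩ Clara: 08:00-11:15.
The first common window of at least 75 minutes is 08:00-11:15, so the earliest start is 08:00.

08:00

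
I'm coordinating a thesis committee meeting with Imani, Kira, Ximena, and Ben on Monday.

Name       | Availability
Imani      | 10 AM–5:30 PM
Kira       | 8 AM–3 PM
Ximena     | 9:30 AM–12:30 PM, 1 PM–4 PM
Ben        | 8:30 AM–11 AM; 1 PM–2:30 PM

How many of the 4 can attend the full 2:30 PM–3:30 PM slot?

2

Imani and Ximena can make the full 14:30-15:30 slot — that's 2.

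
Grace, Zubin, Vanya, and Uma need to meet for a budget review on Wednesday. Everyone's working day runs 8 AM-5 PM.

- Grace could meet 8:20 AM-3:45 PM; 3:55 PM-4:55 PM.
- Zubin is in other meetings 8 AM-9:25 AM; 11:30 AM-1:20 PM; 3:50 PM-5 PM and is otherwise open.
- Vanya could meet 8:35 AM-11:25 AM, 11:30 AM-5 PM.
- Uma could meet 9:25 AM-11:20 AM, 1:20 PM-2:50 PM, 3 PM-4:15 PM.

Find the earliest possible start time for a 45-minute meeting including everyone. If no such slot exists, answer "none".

Grace free: 08:20-15:45, 15:55-16:55.
Zubin free: 09:25-11:30, 13:20-15:50 (invert busy blocks within the working day).
Vanya free: 08:35-11:25, 11:30-17:00.
Uma free: 09:25-11:20, 13:20-14:50, 15:00-16:15.
Grace ∩ Zubin: 09:25-11:30, 13:20-15:45.
Grace ∩ Zubin ∩ Vanya: 09:25-11:25, 13:20-15:45.
Grace ∩ Zubin ∩ Vanya ∩ Uma: 09:25-11:20, 13:20-14:50, 15:00-15:45.
The first common window of at least 45 minutes is 09:25-11:20, so the earliest start is 09:25.

09:25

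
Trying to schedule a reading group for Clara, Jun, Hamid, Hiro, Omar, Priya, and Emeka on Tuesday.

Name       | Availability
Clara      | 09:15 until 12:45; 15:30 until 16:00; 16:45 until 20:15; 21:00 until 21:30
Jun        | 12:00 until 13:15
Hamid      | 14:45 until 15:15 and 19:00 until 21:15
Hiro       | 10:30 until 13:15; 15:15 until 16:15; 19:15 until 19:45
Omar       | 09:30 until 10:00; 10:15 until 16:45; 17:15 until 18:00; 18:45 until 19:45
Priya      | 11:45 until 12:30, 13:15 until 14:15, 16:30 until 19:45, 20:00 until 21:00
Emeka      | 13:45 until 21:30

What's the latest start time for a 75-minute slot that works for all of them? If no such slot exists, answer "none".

Clara ∩ Jun: 12:00-12:45.
Clara ∩ Jun ∩ Hamid: ∅.
Clara ∩ Jun ∩ Hamid ∩ Hiro: ∅.
Clara ∩ Jun ∩ Hamid ∩ Hiro ∩ Omar: ∅.
Clara ∩ Jun ∩ Hamid ∩ Hiro ∩ Omar ∩ Priya: ∅.
Clara ∩ Jun ∩ Hamid ∩ Hiro ∩ Omar ∩ Priya ∩ Emeka: ∅.
There is no time when everyone is free.
No common window is at least 75 minutes long.

none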